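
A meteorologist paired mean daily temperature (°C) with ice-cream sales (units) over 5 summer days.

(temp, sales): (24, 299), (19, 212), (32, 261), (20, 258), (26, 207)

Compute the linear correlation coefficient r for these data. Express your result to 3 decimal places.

n = 5, Σx = 121, Σy = 1237, Σx² = 3037, Σy² = 311879, Σxy = 30098
nΣxy − ΣxΣy = 150490 − 149677 = 813
nΣx² − (Σx)² = 15185 − 14641 = 544; nΣy² − (Σy)² = 1559395 − 1530169 = 29226
r = 813 / √(544 × 29226) = 813 / 3987.3480 ≈ 0.204

0.204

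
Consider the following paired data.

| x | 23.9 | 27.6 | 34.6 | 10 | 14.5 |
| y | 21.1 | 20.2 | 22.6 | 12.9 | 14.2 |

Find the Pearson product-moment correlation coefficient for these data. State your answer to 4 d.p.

0.9588

n = 5, Σx = 110.6, Σy = 91, Σx² = 2840.38, Σy² = 1732.06, Σxy = 2178.67
nΣxy − ΣxΣy = 10893.35 − 10064.6 = 828.75
nΣx² − (Σx)² = 14201.9 − 12232.36 = 1969.54; nΣy² − (Σy)² = 8660.3 − 8281 = 379.3
r = 828.75 / √(1969.54 × 379.3) = 828.75 / 864.3185 ≈ 0.9588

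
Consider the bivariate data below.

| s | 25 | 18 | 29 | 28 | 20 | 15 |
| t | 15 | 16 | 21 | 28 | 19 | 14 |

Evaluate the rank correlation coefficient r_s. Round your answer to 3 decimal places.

0.771

Rank s: 4, 2, 6, 5, 3, 1
Rank t: 2, 3, 5, 6, 4, 1
d = rank(s) − rank(t): 2, -1, 1, -1, -1, 0; Σd² = 8
ρ = 1 − 6Σd² / [n(n²−1)] = 1 − 6×8 / (6×35) = 1 − 48/210 ≈ 0.771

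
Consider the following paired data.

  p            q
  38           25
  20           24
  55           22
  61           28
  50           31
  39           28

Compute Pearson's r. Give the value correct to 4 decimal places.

n = 6, Σp = 263, Σq = 158, Σp² = 12611, Σq² = 4214, Σpq = 6990
nΣpq − ΣpΣq = 41940 − 41554 = 386
nΣp² − (Σp)² = 75666 − 69169 = 6497; nΣq² − (Σq)² = 25284 − 24964 = 320
r = 386 / √(6497 × 320) = 386 / 1441.8877 ≈ 0.2677

0.2677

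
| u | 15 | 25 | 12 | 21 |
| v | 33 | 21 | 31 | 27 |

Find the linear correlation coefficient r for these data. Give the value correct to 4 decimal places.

n = 4, Σu = 73, Σv = 112, Σu² = 1435, Σv² = 3220, Σuv = 1959
nΣuv − ΣuΣv = 7836 − 8176 = -340
nΣu² − (Σu)² = 5740 − 5329 = 411; nΣv² − (Σv)² = 12880 − 12544 = 336
r = -340 / √(411 × 336) = -340 / 371.6127 ≈ -0.9149

-0.9149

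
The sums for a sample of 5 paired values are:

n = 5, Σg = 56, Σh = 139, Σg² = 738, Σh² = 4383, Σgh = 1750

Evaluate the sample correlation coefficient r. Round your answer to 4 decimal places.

0.8058

r = (nΣgh − ΣgΣh) / √[(nΣg² − (Σg)²)(nΣh² − (Σh)²)]
Numerator: 5×1750 − 56×139 = 966
Denominator: √[(3690 − 3136)(21915 − 19321)] = √[554 × 2594] = 1198.7810
r = 966 / 1198.7810 ≈ 0.8058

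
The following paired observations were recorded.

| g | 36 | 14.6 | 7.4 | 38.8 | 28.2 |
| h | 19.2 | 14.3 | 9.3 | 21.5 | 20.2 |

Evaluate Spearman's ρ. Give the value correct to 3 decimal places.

Rank g: 4, 2, 1, 5, 3
Rank h: 3, 2, 1, 5, 4
d = rank(g) − rank(h): 1, 0, 0, 0, -1; Σd² = 2
ρ = 1 − 6Σd² / [n(n²−1)] = 1 − 6×2 / (5×24) = 1 − 12/120 ≈ 0.900

0.900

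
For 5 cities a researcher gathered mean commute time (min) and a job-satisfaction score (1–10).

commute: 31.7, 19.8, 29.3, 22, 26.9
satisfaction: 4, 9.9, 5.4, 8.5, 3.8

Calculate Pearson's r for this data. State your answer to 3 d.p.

-0.907

n = 5, Σx = 129.7, Σy = 31.6, Σx² = 3463.03, Σy² = 229.86, Σxy = 770.26
nΣxy − ΣxΣy = 3851.3 − 4098.52 = -247.22
nΣx² − (Σx)² = 17315.15 − 16822.09 = 493.06; nΣy² − (Σy)² = 1149.3 − 998.56 = 150.74
r = -247.22 / √(493.06 × 150.74) = -247.22 / 272.6240 ≈ -0.907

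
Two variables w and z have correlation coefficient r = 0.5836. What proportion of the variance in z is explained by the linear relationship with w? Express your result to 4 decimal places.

0.3406

r² = (0.5836)² = 0.3406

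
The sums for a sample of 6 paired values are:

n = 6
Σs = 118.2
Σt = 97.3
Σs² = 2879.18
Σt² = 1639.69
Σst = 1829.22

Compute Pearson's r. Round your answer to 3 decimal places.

-0.475

r = (nΣst − ΣsΣt) / √[(nΣs² − (Σs)²)(nΣt² − (Σt)²)]
Numerator: 6×1829.22 − 118.2×97.3 = -525.54
Denominator: √[(17275.08 − 13971.24)(9838.14 − 9467.29)] = √[3303.84 × 370.85] = 1106.9007
r = -525.54 / 1106.9007 ≈ -0.475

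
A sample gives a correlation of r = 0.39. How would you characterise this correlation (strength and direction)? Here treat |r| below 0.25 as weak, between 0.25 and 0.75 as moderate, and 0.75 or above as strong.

r = 0.39 > 0 so the relationship is positive.
|r| = 0.39, which falls in the moderate range.

moderate positive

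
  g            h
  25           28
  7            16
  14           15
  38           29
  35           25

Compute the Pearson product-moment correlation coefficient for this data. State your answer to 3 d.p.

n = 5, Σg = 119, Σh = 113, Σg² = 3539, Σh² = 2731, Σgh = 2999
nΣgh − ΣgΣh = 14995 − 13447 = 1548
nΣg² − (Σg)² = 17695 − 14161 = 3534; nΣh² − (Σh)² = 13655 − 12769 = 886
r = 1548 / √(3534 × 886) = 1548 / 1769.4982 ≈ 0.875

0.875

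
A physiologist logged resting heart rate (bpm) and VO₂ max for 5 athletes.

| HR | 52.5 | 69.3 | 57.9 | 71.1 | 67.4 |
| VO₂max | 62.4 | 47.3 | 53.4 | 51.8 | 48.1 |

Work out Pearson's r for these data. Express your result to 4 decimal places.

n = 5, Σx = 318.2, Σy = 263, Σx² = 20509.12, Σy² = 13979.46, Σxy = 16570.67
nΣxy − ΣxΣy = 82853.35 − 83686.6 = -833.25
nΣx² − (Σx)² = 102545.6 − 101251.24 = 1294.36; nΣy² − (Σy)² = 69897.3 − 69169 = 728.3
r = -833.25 / √(1294.36 × 728.3) = -833.25 / 970.9183 ≈ -0.8582

-0.8582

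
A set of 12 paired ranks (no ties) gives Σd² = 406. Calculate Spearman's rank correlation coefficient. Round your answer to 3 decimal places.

-0.420

ρ = 1 − 6Σd² / [n(n²−1)] = 1 − 6×406 / (12×143)
  = 1 − 2436/1716 = 1 − 1.4196 ≈ -0.420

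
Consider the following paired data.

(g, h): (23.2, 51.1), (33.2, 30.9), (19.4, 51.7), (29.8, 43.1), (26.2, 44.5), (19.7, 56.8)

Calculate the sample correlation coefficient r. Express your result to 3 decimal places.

-0.945

n = 6, Σg = 151.5, Σh = 278.1, Σg² = 3979.41, Σh² = 13303.01, Σgh = 6783.62
nΣgh − ΣgΣh = 40701.72 − 42132.15 = -1430.43
nΣg² − (Σg)² = 23876.46 − 22952.25 = 924.21; nΣh² − (Σh)² = 79818.06 − 77339.61 = 2478.45
r = -1430.43 / √(924.21 × 2478.45) = -1430.43 / 1513.4756 ≈ -0.945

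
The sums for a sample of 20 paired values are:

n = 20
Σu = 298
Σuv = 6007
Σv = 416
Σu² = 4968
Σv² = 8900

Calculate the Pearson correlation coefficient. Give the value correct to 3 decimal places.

-0.530

r = (nΣuv − ΣuΣv) / √[(nΣu² − (Σu)²)(nΣv² − (Σv)²)]
Numerator: 20×6007 − 298×416 = -3828
Denominator: √[(99360 − 88804)(178000 − 173056)] = √[10556 × 4944] = 7224.1860
r = -3828 / 7224.1860 ≈ -0.530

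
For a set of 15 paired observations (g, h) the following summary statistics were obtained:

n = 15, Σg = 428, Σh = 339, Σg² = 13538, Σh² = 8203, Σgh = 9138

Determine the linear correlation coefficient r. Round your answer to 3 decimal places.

r = (nΣgh − ΣgΣh) / √[(nΣg² − (Σg)²)(nΣh² − (Σh)²)]
Numerator: 15×9138 − 428×339 = -8022
Denominator: √[(203070 − 183184)(123045 − 114921)] = √[19886 × 8124] = 12710.3841
r = -8022 / 12710.3841 ≈ -0.631

-0.631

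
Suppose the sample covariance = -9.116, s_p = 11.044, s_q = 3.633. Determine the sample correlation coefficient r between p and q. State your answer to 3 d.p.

-0.227

r = Cov(p,q) / (s_p · s_q) = -9.116 / (11.044 × 3.633)
  = -9.116 / 40.1229 ≈ -0.227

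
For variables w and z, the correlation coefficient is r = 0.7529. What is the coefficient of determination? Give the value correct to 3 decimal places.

r² = (0.7529)² = 0.567

0.567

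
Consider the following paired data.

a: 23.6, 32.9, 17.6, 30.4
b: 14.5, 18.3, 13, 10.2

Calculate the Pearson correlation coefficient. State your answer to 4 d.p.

n = 4, Σa = 104.5, Σb = 56, Σa² = 2873.29, Σb² = 818.18, Σab = 1483.15
nΣab − ΣaΣb = 5932.6 − 5852 = 80.6
nΣa² − (Σa)² = 11493.16 − 10920.25 = 572.91; nΣb² − (Σb)² = 3272.72 − 3136 = 136.72
r = 80.6 / √(572.91 × 136.72) = 80.6 / 279.8719 ≈ 0.2880

0.2880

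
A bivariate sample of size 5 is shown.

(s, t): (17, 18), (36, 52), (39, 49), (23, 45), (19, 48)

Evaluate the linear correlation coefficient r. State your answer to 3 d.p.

n = 5, Σs = 134, Σt = 212, Σs² = 3996, Σt² = 9758, Σst = 6036
nΣst − ΣsΣt = 30180 − 28408 = 1772
nΣs² − (Σs)² = 19980 − 17956 = 2024; nΣt² − (Σt)² = 48790 − 44944 = 3846
r = 1772 / √(2024 × 3846) = 1772 / 2790.0366 ≈ 0.635

0.635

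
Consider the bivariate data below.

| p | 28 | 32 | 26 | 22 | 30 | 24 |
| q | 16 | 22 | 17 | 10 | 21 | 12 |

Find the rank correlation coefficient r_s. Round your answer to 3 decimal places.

Rank p: 4, 6, 3, 1, 5, 2
Rank q: 3, 6, 4, 1, 5, 2
d = rank(p) − rank(q): 1, 0, -1, 0, 0, 0; Σd² = 2
ρ = 1 − 6Σd² / [n(n²−1)] = 1 − 6×2 / (6×35) = 1 − 12/210 ≈ 0.943

0.943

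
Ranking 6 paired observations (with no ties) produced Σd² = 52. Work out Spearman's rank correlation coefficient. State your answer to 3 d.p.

ρ = 1 − 6Σd² / [n(n²−1)] = 1 − 6×52 / (6×35)
  = 1 − 312/210 = 1 − 1.4857 ≈ -0.486

-0.486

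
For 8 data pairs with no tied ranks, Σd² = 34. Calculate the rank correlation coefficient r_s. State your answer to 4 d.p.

0.5952

ρ = 1 − 6Σd² / [n(n²−1)] = 1 − 6×34 / (8×63)
  = 1 − 204/504 = 1 − 0.40476 ≈ 0.5952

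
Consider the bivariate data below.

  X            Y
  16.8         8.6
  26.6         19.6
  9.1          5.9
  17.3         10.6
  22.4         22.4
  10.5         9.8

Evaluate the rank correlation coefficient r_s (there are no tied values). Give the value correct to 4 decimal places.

0.8857

Rank X: 3, 6, 1, 4, 5, 2
Rank Y: 2, 5, 1, 4, 6, 3
d = rank(X) − rank(Y): 1, 1, 0, 0, -1, -1; Σd² = 4
ρ = 1 − 6Σd² / [n(n²−1)] = 1 − 6×4 / (6×35) = 1 − 24/210 ≈ 0.8857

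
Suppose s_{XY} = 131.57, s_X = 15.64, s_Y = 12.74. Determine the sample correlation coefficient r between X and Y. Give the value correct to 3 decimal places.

0.660

r = Cov(X,Y) / (s_X · s_Y) = 131.57 / (15.64 × 12.74)
  = 131.57 / 199.2536 ≈ 0.660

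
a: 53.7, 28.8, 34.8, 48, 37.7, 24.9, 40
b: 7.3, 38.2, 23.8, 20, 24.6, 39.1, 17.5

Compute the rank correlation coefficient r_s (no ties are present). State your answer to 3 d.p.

-0.929

Rank a: 7, 2, 3, 6, 4, 1, 5
Rank b: 1, 6, 4, 3, 5, 7, 2
d = rank(a) − rank(b): 6, -4, -1, 3, -1, -6, 3; Σd² = 108
ρ = 1 − 6Σd² / [n(n²−1)] = 1 − 6×108 / (7×48) = 1 − 648/336 ≈ -0.929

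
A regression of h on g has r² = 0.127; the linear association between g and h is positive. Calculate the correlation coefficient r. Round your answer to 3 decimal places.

0.356

|r| = √0.127 = 0.356
The association is positive, so r = 0.356.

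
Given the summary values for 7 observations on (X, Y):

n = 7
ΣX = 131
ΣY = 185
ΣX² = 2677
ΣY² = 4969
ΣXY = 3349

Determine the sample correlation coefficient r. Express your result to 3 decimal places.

-0.844

r = (nΣXY − ΣXΣY) / √[(nΣX² − (ΣX)²)(nΣY² − (ΣY)²)]
Numerator: 7×3349 − 131×185 = -792
Denominator: √[(18739 − 17161)(34783 − 34225)] = √[1578 × 558] = 938.3624
r = -792 / 938.3624 ≈ -0.844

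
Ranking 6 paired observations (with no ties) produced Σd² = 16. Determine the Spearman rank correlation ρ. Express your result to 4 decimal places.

ρ = 1 − 6Σd² / [n(n²−1)] = 1 − 6×16 / (6×35)
  = 1 − 96/210 = 1 − 0.45714 ≈ 0.5429

0.5429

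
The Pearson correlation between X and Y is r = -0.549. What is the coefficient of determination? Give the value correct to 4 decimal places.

r² = (-0.549)² = 0.3014

0.3014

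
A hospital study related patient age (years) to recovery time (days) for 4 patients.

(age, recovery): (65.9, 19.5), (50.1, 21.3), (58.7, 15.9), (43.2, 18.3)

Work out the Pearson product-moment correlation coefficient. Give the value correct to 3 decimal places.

-0.142

n = 4, Σx = 217.9, Σy = 75, Σx² = 12164.75, Σy² = 1421.64, Σxy = 4076.07
nΣxy − ΣxΣy = 16304.28 − 16342.5 = -38.22
nΣx² − (Σx)² = 48659 − 47480.41 = 1178.59; nΣy² − (Σy)² = 5686.56 − 5625 = 61.56
r = -38.22 / √(1178.59 × 61.56) = -38.22 / 269.3585 ≈ -0.142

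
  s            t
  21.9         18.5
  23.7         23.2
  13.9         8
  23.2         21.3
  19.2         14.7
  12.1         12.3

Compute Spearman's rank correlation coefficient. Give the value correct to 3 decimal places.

0.943

Rank s: 4, 6, 2, 5, 3, 1
Rank t: 4, 6, 1, 5, 3, 2
d = rank(s) − rank(t): 0, 0, 1, 0, 0, -1; Σd² = 2
ρ = 1 − 6Σd² / [n(n²−1)] = 1 − 6×2 / (6×35) = 1 − 12/210 ≈ 0.943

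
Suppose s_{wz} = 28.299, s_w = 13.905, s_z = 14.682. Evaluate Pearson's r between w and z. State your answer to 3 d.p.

0.139

r = Cov(w,z) / (s_w · s_z) = 28.299 / (13.905 × 14.682)
  = 28.299 / 204.1532 ≈ 0.139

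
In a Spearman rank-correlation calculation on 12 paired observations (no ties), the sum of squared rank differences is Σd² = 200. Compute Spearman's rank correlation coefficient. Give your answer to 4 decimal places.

ρ = 1 − 6Σd² / [n(n²−1)] = 1 − 6×200 / (12×143)
  = 1 − 1200/1716 = 1 − 0.69930 ≈ 0.3007

0.3007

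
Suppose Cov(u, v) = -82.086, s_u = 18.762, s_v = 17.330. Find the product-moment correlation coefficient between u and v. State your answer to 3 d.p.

-0.252

r = Cov(u,v) / (s_u · s_v) = -82.086 / (18.762 × 17.330)
  = -82.086 / 325.1455 ≈ -0.252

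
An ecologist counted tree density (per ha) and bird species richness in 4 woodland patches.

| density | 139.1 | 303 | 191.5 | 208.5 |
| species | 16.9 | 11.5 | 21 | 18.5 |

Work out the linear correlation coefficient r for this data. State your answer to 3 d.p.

n = 4, Σx = 842.1, Σy = 67.9, Σx² = 191302.31, Σy² = 1201.11, Σxy = 13714.04
nΣxy − ΣxΣy = 54856.16 − 57178.59 = -2322.43
nΣx² − (Σx)² = 765209.24 − 709132.41 = 56076.83; nΣy² − (Σy)² = 4804.44 − 4610.41 = 194.03
r = -2322.43 / √(56076.83 × 194.03) = -2322.43 / 3298.5735 ≈ -0.704

-0.704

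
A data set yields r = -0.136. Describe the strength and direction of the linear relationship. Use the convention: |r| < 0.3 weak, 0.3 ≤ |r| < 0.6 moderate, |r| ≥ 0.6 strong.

r = -0.136 < 0 so the relationship is negative.
|r| = 0.136, which falls in the weak range.

weak negative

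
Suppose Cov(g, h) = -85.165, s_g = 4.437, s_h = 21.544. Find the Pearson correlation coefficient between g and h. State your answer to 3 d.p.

r = Cov(g,h) / (s_g · s_h) = -85.165 / (4.437 × 21.544)
  = -85.165 / 95.5907 ≈ -0.891

-0.891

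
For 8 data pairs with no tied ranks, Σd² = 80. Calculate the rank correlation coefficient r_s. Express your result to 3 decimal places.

ρ = 1 − 6Σd² / [n(n²−1)] = 1 − 6×80 / (8×63)
  = 1 − 480/504 = 1 − 0.9524 ≈ 0.048

0.048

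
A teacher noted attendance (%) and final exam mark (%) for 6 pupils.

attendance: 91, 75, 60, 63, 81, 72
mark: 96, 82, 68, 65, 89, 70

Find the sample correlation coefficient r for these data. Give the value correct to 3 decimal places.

n = 6, Σx = 442, Σy = 470, Σx² = 33220, Σy² = 37610, Σxy = 35310
nΣxy − ΣxΣy = 211860 − 207740 = 4120
nΣx² − (Σx)² = 199320 − 195364 = 3956; nΣy² − (Σy)² = 225660 − 220900 = 4760
r = 4120 / √(3956 × 4760) = 4120 / 4339.4193 ≈ 0.949

0.949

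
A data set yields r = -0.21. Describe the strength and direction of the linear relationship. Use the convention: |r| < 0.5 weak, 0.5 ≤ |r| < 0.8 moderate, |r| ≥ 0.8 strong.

weak negative

r = -0.21 < 0 so the relationship is negative.
|r| = 0.21, which falls in the weak range.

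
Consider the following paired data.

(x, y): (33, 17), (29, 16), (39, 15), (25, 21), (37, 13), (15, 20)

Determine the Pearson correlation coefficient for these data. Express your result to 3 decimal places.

-0.822

n = 6, Σx = 178, Σy = 102, Σx² = 5670, Σy² = 1780, Σxy = 2916
nΣxy − ΣxΣy = 17496 − 18156 = -660
nΣx² − (Σx)² = 34020 − 31684 = 2336; nΣy² − (Σy)² = 10680 − 10404 = 276
r = -660 / √(2336 × 276) = -660 / 802.9545 ≈ -0.822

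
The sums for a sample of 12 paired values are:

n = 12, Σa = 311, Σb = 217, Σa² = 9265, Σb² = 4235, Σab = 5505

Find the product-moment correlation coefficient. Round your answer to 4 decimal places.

-0.1943

r = (nΣab − ΣaΣb) / √[(nΣa² − (Σa)²)(nΣb² − (Σb)²)]
Numerator: 12×5505 − 311×217 = -1427
Denominator: √[(111180 − 96721)(50820 − 47089)] = √[14459 × 3731] = 7344.8301
r = -1427 / 7344.8301 ≈ -0.1943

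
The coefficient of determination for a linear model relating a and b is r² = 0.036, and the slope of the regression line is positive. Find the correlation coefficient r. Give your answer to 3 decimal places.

|r| = √0.036 = 0.190
The association is positive, so r = 0.190.

0.190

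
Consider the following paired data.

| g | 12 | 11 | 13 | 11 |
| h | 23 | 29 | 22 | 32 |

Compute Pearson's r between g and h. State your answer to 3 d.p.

-0.907

n = 4, Σg = 47, Σh = 106, Σg² = 555, Σh² = 2878, Σgh = 1233
nΣgh − ΣgΣh = 4932 − 4982 = -50
nΣg² − (Σg)² = 2220 − 2209 = 11; nΣh² − (Σh)² = 11512 − 11236 = 276
r = -50 / √(11 × 276) = -50 / 55.0999 ≈ -0.907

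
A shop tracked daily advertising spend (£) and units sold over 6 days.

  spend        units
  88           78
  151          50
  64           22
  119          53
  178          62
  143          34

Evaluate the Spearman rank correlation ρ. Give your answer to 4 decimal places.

Rank spend: 2, 5, 1, 3, 6, 4
Rank units: 6, 3, 1, 4, 5, 2
d = rank(spend) − rank(units): -4, 2, 0, -1, 1, 2; Σd² = 26
ρ = 1 − 6Σd² / [n(n²−1)] = 1 − 6×26 / (6×35) = 1 − 156/210 ≈ 0.2571

0.2571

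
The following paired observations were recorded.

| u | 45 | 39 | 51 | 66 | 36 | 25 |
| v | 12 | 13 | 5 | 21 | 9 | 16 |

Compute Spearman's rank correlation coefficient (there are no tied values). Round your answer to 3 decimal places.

Rank u: 4, 3, 5, 6, 2, 1
Rank v: 3, 4, 1, 6, 2, 5
d = rank(u) − rank(v): 1, -1, 4, 0, 0, -4; Σd² = 34
ρ = 1 − 6Σd² / [n(n²−1)] = 1 − 6×34 / (6×35) = 1 − 204/210 ≈ 0.029

0.029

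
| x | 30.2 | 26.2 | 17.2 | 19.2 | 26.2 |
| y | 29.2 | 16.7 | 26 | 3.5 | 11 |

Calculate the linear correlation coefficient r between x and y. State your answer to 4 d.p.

n = 5, Σx = 119, Σy = 86.4, Σx² = 2949.4, Σy² = 1940.78, Σxy = 2121.98
nΣxy − ΣxΣy = 10609.9 − 10281.6 = 328.3
nΣx² − (Σx)² = 14747 − 14161 = 586; nΣy² − (Σy)² = 9703.9 − 7464.96 = 2238.94
r = 328.3 / √(586 × 2238.94) = 328.3 / 1145.4339 ≈ 0.2866

0.2866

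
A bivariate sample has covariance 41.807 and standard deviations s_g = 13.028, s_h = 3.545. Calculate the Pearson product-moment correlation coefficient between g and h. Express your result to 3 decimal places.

0.905

r = Cov(g,h) / (s_g · s_h) = 41.807 / (13.028 × 3.545)
  = 41.807 / 46.1843 ≈ 0.905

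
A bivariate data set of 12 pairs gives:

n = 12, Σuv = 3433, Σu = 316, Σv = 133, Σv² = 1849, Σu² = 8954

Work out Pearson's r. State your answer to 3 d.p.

-0.142

r = (nΣuv − ΣuΣv) / √[(nΣu² − (Σu)²)(nΣv² − (Σv)²)]
Numerator: 12×3433 − 316×133 = -832
Denominator: √[(107448 − 99856)(22188 − 17689)] = √[7592 × 4499] = 5844.3484
r = -832 / 5844.3484 ≈ -0.142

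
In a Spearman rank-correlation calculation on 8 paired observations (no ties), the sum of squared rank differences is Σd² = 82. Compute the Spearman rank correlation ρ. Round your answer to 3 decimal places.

ρ = 1 − 6Σd² / [n(n²−1)] = 1 − 6×82 / (8×63)
  = 1 − 492/504 = 1 − 0.9762 ≈ 0.024

0.024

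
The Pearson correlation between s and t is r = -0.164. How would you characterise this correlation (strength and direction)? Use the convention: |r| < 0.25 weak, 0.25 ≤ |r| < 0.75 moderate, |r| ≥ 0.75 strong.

r = -0.164 < 0 so the relationship is negative.
|r| = 0.164, which falls in the weak range.

weak negative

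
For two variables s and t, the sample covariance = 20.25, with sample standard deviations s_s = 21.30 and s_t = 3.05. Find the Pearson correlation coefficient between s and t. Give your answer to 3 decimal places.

0.312

r = Cov(s,t) / (s_s · s_t) = 20.25 / (21.30 × 3.05)
  = 20.25 / 64.9650 ≈ 0.312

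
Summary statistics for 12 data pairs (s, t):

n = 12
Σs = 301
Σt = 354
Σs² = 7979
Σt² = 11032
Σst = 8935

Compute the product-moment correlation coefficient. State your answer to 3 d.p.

r = (nΣst − ΣsΣt) / √[(nΣs² − (Σs)²)(nΣt² − (Σt)²)]
Numerator: 12×8935 − 301×354 = 666
Denominator: √[(95748 − 90601)(132384 − 125316)] = √[5147 × 7068] = 6031.5003
r = 666 / 6031.5003 ≈ 0.110

0.110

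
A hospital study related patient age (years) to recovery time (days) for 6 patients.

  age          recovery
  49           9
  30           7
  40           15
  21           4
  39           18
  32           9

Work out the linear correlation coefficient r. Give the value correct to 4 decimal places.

0.5756

n = 6, Σx = 211, Σy = 62, Σx² = 7887, Σy² = 776, Σxy = 2325
nΣxy − ΣxΣy = 13950 − 13082 = 868
nΣx² − (Σx)² = 47322 − 44521 = 2801; nΣy² − (Σy)² = 4656 − 3844 = 812
r = 868 / √(2801 × 812) = 868 / 1508.1154 ≈ 0.5756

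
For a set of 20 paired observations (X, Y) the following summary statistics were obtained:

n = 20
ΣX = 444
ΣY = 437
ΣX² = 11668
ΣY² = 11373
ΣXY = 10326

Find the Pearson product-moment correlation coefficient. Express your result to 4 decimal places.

0.3436

r = (nΣXY − ΣXΣY) / √[(nΣX² − (ΣX)²)(nΣY² − (ΣY)²)]
Numerator: 20×10326 − 444×437 = 12492
Denominator: √[(233360 − 197136)(227460 − 190969)] = √[36224 × 36491] = 36357.2549
r = 12492 / 36357.2549 ≈ 0.3436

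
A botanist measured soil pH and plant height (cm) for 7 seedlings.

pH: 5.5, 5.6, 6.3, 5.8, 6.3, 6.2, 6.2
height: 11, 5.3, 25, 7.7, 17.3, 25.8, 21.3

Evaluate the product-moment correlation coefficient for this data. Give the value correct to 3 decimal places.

0.850

n = 7, Σx = 41.9, Σy = 113.4, Σx² = 251.51, Σy² = 2252, Σxy = 693.35
nΣxy − ΣxΣy = 4853.45 − 4751.46 = 101.99
nΣx² − (Σx)² = 1760.57 − 1755.61 = 4.96; nΣy² − (Σy)² = 15764 − 12859.56 = 2904.44
r = 101.99 / √(4.96 × 2904.44) = 101.99 / 120.0251 ≈ 0.850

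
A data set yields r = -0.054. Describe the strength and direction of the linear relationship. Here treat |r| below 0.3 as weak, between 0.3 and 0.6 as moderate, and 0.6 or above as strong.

weak negative

r = -0.054 < 0 so the relationship is negative.
|r| = 0.054, which falls in the weak range.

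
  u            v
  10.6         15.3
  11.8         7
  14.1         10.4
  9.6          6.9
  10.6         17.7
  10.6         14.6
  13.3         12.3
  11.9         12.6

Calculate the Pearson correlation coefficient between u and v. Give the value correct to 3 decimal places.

-0.138

n = 8, Σu = 92.5, Σv = 96.8, Σu² = 1085.79, Σv² = 1275.36, Σuv = 1113.57
nΣuv − ΣuΣv = 8908.56 − 8954 = -45.44
nΣu² − (Σu)² = 8686.32 − 8556.25 = 130.07; nΣv² − (Σv)² = 10202.88 − 9370.24 = 832.64
r = -45.44 / √(130.07 × 832.64) = -45.44 / 329.0919 ≈ -0.138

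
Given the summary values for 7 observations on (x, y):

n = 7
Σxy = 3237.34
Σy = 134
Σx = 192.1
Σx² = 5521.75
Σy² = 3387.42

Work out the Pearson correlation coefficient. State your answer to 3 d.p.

-0.971

r = (nΣxy − ΣxΣy) / √[(nΣx² − (Σx)²)(nΣy² − (Σy)²)]
Numerator: 7×3237.34 − 192.1×134 = -3080.02
Denominator: √[(38652.25 − 36902.41)(23711.94 − 17956)] = √[1749.84 × 5755.94] = 3173.6374
r = -3080.02 / 3173.6374 ≈ -0.971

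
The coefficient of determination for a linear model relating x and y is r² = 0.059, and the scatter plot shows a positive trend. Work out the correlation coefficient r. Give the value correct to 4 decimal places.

0.2429

|r| = √0.059 = 0.2429
The association is positive, so r = 0.2429.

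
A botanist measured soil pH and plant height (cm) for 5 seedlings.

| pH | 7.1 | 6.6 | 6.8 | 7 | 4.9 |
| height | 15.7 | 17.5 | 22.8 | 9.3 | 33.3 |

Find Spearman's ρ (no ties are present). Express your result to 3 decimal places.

-0.800

Rank pH: 5, 2, 3, 4, 1
Rank height: 2, 3, 4, 1, 5
d = rank(pH) − rank(height): 3, -1, -1, 3, -4; Σd² = 36
ρ = 1 − 6Σd² / [n(n²−1)] = 1 − 6×36 / (5×24) = 1 − 216/120 ≈ -0.800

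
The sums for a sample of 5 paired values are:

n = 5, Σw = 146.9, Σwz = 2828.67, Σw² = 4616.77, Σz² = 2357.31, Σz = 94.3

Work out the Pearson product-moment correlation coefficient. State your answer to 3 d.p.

0.139

r = (nΣwz − ΣwΣz) / √[(nΣw² − (Σw)²)(nΣz² − (Σz)²)]
Numerator: 5×2828.67 − 146.9×94.3 = 290.68
Denominator: √[(23083.85 − 21579.61)(11786.55 − 8892.49)] = √[1504.24 × 2894.06] = 2086.4709
r = 290.68 / 2086.4709 ≈ 0.139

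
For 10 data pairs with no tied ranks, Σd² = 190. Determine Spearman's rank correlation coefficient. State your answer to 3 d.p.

-0.152

ρ = 1 − 6Σd² / [n(n²−1)] = 1 − 6×190 / (10×99)
  = 1 − 1140/990 = 1 − 1.1515 ≈ -0.152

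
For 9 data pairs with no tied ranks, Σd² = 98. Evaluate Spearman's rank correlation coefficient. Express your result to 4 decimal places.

ρ = 1 − 6Σd² / [n(n²−1)] = 1 − 6×98 / (9×80)
  = 1 − 588/720 = 1 − 0.81667 ≈ 0.1833

0.1833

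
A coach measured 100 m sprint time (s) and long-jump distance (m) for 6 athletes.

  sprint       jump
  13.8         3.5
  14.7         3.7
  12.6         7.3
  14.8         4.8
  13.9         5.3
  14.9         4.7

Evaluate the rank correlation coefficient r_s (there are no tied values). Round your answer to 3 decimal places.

Rank sprint: 2, 4, 1, 5, 3, 6
Rank jump: 1, 2, 6, 4, 5, 3
d = rank(sprint) − rank(jump): 1, 2, -5, 1, -2, 3; Σd² = 44
ρ = 1 − 6Σd² / [n(n²−1)] = 1 − 6×44 / (6×35) = 1 − 264/210 ≈ -0.257

-0.257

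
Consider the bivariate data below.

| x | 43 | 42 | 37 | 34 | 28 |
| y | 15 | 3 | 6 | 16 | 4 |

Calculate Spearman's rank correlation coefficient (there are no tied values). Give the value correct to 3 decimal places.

Rank x: 5, 4, 3, 2, 1
Rank y: 4, 1, 3, 5, 2
d = rank(x) − rank(y): 1, 3, 0, -3, -1; Σd² = 20
ρ = 1 − 6Σd² / [n(n²−1)] = 1 − 6×20 / (5×24) = 1 − 120/120 ≈ 0.000

0.000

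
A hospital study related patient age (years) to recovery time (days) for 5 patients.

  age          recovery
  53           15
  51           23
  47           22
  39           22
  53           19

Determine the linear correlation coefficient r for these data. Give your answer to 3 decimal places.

n = 5, Σx = 243, Σy = 101, Σx² = 11949, Σy² = 2083, Σxy = 4867
nΣxy − ΣxΣy = 24335 − 24543 = -208
nΣx² − (Σx)² = 59745 − 59049 = 696; nΣy² − (Σy)² = 10415 − 10201 = 214
r = -208 / √(696 × 214) = -208 / 385.9326 ≈ -0.539

-0.539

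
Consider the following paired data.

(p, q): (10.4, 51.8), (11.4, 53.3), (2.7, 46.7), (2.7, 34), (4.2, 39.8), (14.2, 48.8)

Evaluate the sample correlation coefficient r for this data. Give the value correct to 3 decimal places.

n = 6, Σp = 45.6, Σq = 274.4, Σp² = 471.98, Σq² = 12826.5, Σpq = 2224.35
nΣpq − ΣpΣq = 13346.1 − 12512.64 = 833.46
nΣp² − (Σp)² = 2831.88 − 2079.36 = 752.52; nΣq² − (Σq)² = 76959 − 75295.36 = 1663.64
r = 833.46 / √(752.52 × 1663.64) = 833.46 / 1118.8934 ≈ 0.745

0.745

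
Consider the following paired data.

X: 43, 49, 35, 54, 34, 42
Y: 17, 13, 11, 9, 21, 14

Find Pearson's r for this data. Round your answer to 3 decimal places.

-0.595

n = 6, ΣX = 257, ΣY = 85, ΣX² = 11311, ΣY² = 1297, ΣXY = 3541
nΣXY − ΣXΣY = 21246 − 21845 = -599
nΣX² − (ΣX)² = 67866 − 66049 = 1817; nΣY² − (ΣY)² = 7782 − 7225 = 557
r = -599 / √(1817 × 557) = -599 / 1006.0164 ≈ -0.595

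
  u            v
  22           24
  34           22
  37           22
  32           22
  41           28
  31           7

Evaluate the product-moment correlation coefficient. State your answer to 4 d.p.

0.2379

n = 6, Σu = 197, Σv = 125, Σu² = 6675, Σv² = 2861, Σuv = 4159
nΣuv − ΣuΣv = 24954 − 24625 = 329
nΣu² − (Σu)² = 40050 − 38809 = 1241; nΣv² − (Σv)² = 17166 − 15625 = 1541
r = 329 / √(1241 × 1541) = 329 / 1382.8886 ≈ 0.2379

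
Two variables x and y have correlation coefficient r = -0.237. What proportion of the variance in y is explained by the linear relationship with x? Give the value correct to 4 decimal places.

0.0562

r² = (-0.237)² = 0.0562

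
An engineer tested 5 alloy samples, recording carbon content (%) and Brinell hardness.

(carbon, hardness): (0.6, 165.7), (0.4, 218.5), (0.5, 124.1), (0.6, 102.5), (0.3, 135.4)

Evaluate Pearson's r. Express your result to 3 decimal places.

-0.307

n = 5, Σx = 2.4, Σy = 746.2, Σx² = 1.22, Σy² = 119438.96, Σxy = 350.99
nΣxy − ΣxΣy = 1754.95 − 1790.88 = -35.93
nΣx² − (Σx)² = 6.1 − 5.76 = 0.34; nΣy² − (Σy)² = 597194.8 − 556814.44 = 40380.36
r = -35.93 / √(0.34 × 40380.36) = -35.93 / 117.1722 ≈ -0.307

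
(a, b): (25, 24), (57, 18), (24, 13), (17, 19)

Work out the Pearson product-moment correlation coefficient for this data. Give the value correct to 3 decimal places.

n = 4, Σa = 123, Σb = 74, Σa² = 4739, Σb² = 1430, Σab = 2261
nΣab − ΣaΣb = 9044 − 9102 = -58
nΣa² − (Σa)² = 18956 − 15129 = 3827; nΣb² − (Σb)² = 5720 − 5476 = 244
r = -58 / √(3827 × 244) = -58 / 966.3271 ≈ -0.060

-0.060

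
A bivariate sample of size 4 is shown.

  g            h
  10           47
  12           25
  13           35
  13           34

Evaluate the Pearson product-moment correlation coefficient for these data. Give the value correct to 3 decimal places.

n = 4, Σg = 48, Σh = 141, Σg² = 582, Σh² = 5215, Σgh = 1667
nΣgh − ΣgΣh = 6668 − 6768 = -100
nΣg² − (Σg)² = 2328 − 2304 = 24; nΣh² − (Σh)² = 20860 − 19881 = 979
r = -100 / √(24 × 979) = -100 / 153.2841 ≈ -0.652

-0.652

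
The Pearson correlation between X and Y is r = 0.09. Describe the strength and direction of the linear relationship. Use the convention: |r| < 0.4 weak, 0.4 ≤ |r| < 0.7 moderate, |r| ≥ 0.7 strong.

weak positive

r = 0.09 > 0 so the relationship is positive.
|r| = 0.09, which falls in the weak range.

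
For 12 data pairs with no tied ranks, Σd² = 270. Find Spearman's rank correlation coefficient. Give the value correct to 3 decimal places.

0.056

ρ = 1 − 6Σd² / [n(n²−1)] = 1 − 6×270 / (12×143)
  = 1 − 1620/1716 = 1 − 0.9441 ≈ 0.056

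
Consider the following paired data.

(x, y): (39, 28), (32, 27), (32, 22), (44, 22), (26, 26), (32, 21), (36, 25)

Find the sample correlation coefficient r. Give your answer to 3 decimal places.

-0.117

n = 7, Σx = 241, Σy = 171, Σx² = 8501, Σy² = 4223, Σxy = 5876
nΣxy − ΣxΣy = 41132 − 41211 = -79
nΣx² − (Σx)² = 59507 − 58081 = 1426; nΣy² − (Σy)² = 29561 − 29241 = 320
r = -79 / √(1426 × 320) = -79 / 675.5146 ≈ -0.117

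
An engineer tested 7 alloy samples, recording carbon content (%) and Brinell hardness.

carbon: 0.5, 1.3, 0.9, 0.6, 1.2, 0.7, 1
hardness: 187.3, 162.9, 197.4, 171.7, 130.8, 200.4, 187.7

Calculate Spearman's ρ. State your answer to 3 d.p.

Rank carbon: 1, 7, 4, 2, 6, 3, 5
Rank hardness: 4, 2, 6, 3, 1, 7, 5
d = rank(carbon) − rank(hardness): -3, 5, -2, -1, 5, -4, 0; Σd² = 80
ρ = 1 − 6Σd² / [n(n²−1)] = 1 − 6×80 / (7×48) = 1 − 480/336 ≈ -0.429

-0.429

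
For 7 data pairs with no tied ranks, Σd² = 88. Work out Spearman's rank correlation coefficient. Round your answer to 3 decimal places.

ρ = 1 − 6Σd² / [n(n²−1)] = 1 − 6×88 / (7×48)
  = 1 − 528/336 = 1 − 1.5714 ≈ -0.571

-0.571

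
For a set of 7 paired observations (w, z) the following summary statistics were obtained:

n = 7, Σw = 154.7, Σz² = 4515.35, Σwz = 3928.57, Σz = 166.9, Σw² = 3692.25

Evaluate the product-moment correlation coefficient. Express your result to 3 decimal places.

0.627

r = (nΣwz − ΣwΣz) / √[(nΣw² − (Σw)²)(nΣz² − (Σz)²)]
Numerator: 7×3928.57 − 154.7×166.9 = 1680.56
Denominator: √[(25845.75 − 23932.09)(31607.45 − 27855.61)] = √[1913.66 × 3751.84] = 2679.5048
r = 1680.56 / 2679.5048 ≈ 0.627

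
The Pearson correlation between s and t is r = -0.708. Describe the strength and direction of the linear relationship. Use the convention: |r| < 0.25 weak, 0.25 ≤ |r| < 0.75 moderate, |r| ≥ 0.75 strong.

moderate negative

r = -0.708 < 0 so the relationship is negative.
|r| = 0.708, which falls in the moderate range.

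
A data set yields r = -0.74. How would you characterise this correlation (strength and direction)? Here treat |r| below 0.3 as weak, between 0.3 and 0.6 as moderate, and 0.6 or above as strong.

r = -0.74 < 0 so the relationship is negative.
|r| = 0.74, which falls in the strong range.

strong negative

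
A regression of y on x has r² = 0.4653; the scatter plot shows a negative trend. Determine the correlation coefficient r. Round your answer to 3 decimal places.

-0.682

|r| = √0.4653 = 0.682
The association is negative, so r = −0.682.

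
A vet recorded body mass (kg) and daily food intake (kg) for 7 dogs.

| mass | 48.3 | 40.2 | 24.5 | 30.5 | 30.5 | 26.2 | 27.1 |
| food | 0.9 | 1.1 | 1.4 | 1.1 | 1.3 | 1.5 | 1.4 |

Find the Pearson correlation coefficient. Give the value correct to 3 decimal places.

n = 7, Σx = 227.3, Σy = 8.7, Σx² = 7830.53, Σy² = 11.09, Σxy = 272.43
nΣxy − ΣxΣy = 1907.01 − 1977.51 = -70.5
nΣx² − (Σx)² = 54813.71 − 51665.29 = 3148.42; nΣy² − (Σy)² = 77.63 − 75.69 = 1.94
r = -70.5 / √(3148.42 × 1.94) = -70.5 / 78.1533 ≈ -0.902

-0.902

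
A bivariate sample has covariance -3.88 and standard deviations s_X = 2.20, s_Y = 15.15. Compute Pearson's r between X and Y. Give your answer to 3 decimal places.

r = Cov(X,Y) / (s_X · s_Y) = -3.88 / (2.20 × 15.15)
  = -3.88 / 33.3300 ≈ -0.116

-0.116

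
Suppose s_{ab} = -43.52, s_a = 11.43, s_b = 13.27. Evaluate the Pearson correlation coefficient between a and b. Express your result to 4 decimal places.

r = Cov(a,b) / (s_a · s_b) = -43.52 / (11.43 × 13.27)
  = -43.52 / 151.6761 ≈ -0.2869

-0.2869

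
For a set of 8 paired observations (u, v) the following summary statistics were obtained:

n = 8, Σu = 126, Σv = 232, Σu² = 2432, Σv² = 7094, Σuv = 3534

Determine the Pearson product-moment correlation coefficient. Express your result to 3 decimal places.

r = (nΣuv − ΣuΣv) / √[(nΣu² − (Σu)²)(nΣv² − (Σv)²)]
Numerator: 8×3534 − 126×232 = -960
Denominator: √[(19456 − 15876)(56752 − 53824)] = √[3580 × 2928] = 3237.6288
r = -960 / 3237.6288 ≈ -0.297

-0.297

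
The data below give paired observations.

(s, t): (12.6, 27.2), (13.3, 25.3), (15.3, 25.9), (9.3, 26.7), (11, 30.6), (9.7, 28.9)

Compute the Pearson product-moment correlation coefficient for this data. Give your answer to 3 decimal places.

-0.550

n = 6, Σs = 71.2, Σt = 164.6, Σs² = 871.32, Σt² = 4535.2, Σst = 1940.72
nΣst − ΣsΣt = 11644.32 − 11719.52 = -75.2
nΣs² − (Σs)² = 5227.92 − 5069.44 = 158.48; nΣt² − (Σt)² = 27211.2 − 27093.16 = 118.04
r = -75.2 / √(158.48 × 118.04) = -75.2 / 136.7735 ≈ -0.550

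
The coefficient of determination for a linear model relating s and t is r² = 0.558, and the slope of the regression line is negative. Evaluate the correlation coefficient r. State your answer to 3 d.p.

-0.747

|r| = √0.558 = 0.747
The association is negative, so r = −0.747.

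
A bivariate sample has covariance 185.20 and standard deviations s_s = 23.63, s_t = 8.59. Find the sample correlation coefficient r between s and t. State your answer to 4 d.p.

0.9124

r = Cov(s,t) / (s_s · s_t) = 185.20 / (23.63 × 8.59)
  = 185.20 / 202.9817 ≈ 0.9124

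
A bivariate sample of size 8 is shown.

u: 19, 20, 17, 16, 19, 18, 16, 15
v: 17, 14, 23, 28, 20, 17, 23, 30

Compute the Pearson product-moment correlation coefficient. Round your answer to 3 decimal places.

n = 8, Σu = 140, Σv = 172, Σu² = 2472, Σv² = 3916, Σuv = 2946
nΣuv − ΣuΣv = 23568 − 24080 = -512
nΣu² − (Σu)² = 19776 − 19600 = 176; nΣv² − (Σv)² = 31328 − 29584 = 1744
r = -512 / √(176 × 1744) = -512 / 554.0253 ≈ -0.924

-0.924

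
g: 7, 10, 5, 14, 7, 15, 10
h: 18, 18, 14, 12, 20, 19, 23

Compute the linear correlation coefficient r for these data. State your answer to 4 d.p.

-0.0676

n = 7, Σg = 68, Σh = 124, Σg² = 744, Σh² = 2278, Σgh = 1199
nΣgh − ΣgΣh = 8393 − 8432 = -39
nΣg² − (Σg)² = 5208 − 4624 = 584; nΣh² − (Σh)² = 15946 − 15376 = 570
r = -39 / √(584 × 570) = -39 / 576.9575 ≈ -0.0676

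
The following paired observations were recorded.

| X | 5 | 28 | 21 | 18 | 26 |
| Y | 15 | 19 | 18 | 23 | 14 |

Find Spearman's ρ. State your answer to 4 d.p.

Rank X: 1, 5, 3, 2, 4
Rank Y: 2, 4, 3, 5, 1
d = rank(X) − rank(Y): -1, 1, 0, -3, 3; Σd² = 20
ρ = 1 − 6Σd² / [n(n²−1)] = 1 − 6×20 / (5×24) = 1 − 120/120 ≈ 0.0000

0.0000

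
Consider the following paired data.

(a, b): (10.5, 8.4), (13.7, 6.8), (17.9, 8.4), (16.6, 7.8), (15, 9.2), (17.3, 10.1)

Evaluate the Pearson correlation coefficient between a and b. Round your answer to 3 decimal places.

n = 6, Σa = 91, Σb = 50.7, Σa² = 1418.2, Σb² = 434.85, Σab = 773.93
nΣab − ΣaΣb = 4643.58 − 4613.7 = 29.88
nΣa² − (Σa)² = 8509.2 − 8281 = 228.2; nΣb² − (Σb)² = 2609.1 − 2570.49 = 38.61
r = 29.88 / √(228.2 × 38.61) = 29.88 / 93.8659 ≈ 0.318

0.318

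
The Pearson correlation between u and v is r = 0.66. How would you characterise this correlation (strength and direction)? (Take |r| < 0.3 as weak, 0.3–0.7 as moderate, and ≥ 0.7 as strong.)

moderate positive

r = 0.66 > 0 so the relationship is positive.
|r| = 0.66, which falls in the moderate range.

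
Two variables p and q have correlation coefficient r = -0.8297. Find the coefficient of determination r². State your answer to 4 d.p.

r² = (-0.8297)² = 0.6884

0.6884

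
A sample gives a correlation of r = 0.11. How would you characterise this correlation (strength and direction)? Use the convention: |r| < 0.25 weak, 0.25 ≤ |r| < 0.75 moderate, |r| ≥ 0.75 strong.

r = 0.11 > 0 so the relationship is positive.
|r| = 0.11, which falls in the weak range.

weak positive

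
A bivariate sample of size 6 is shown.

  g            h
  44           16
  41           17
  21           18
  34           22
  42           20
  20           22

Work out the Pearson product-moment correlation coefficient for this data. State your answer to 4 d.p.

-0.4697

n = 6, Σg = 202, Σh = 115, Σg² = 7378, Σh² = 2237, Σgh = 3807
nΣgh − ΣgΣh = 22842 − 23230 = -388
nΣg² − (Σg)² = 44268 − 40804 = 3464; nΣh² − (Σh)² = 13422 − 13225 = 197
r = -388 / √(3464 × 197) = -388 / 826.0799 ≈ -0.4697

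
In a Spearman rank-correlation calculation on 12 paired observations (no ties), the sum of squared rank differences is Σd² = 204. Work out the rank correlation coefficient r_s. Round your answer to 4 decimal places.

ρ = 1 − 6Σd² / [n(n²−1)] = 1 − 6×204 / (12×143)
  = 1 − 1224/1716 = 1 − 0.71329 ≈ 0.2867

0.2867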